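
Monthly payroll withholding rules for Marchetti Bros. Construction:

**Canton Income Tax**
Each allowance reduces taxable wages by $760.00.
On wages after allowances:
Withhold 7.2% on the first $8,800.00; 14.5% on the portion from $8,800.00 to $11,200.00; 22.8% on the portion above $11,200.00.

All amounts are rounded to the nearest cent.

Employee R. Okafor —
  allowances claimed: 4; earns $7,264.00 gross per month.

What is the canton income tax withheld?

Canton Income Tax: taxable = $7,264.00 − 4×$760.00 = $4,224.00
  7.2% × $4,224.00 = $304.13

$304.13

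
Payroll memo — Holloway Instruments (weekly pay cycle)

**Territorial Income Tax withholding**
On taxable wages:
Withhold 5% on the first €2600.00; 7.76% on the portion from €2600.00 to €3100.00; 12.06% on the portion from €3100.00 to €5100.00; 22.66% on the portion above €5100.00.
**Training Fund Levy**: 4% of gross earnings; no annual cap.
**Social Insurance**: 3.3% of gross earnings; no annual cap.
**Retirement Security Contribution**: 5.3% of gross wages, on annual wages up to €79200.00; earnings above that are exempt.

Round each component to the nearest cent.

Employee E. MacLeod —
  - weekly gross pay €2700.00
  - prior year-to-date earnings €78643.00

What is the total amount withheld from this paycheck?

€364.38

Territorial Income Tax: taxable = €2700.00
  €130.00 + 7.76% × (€2700.00 − €2600.00) = €130.00 + 7.76% × €100.00 = €137.76
Training Fund Levy: 4% × €2700.00 = €108.00
Social Insurance: 3.3% × €2700.00 = €89.10
Retirement Security Contribution: cap €79200.00 − YTD €78643.00 = €557.00 subject; 5.3% × €557.00 = €29.52
Total: €137.76 + €108.00 + €89.10 + €29.52 = €364.38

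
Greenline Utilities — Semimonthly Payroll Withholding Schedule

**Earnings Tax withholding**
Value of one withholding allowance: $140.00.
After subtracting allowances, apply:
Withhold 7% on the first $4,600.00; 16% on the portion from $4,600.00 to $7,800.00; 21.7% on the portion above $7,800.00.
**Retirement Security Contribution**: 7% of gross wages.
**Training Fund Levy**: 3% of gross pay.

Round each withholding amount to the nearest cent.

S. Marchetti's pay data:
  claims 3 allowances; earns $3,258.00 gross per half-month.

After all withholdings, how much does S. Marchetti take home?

$2,733.54

Earnings Tax: taxable = $3,258.00 − 3×$140.00 = $2,838.00
  7% × $2,838.00 = $198.66
Retirement Security Contribution: 7% × $3,258.00 = $228.06
Training Fund Levy: 3% × $3,258.00 = $97.74
Total withheld: $198.66 + $228.06 + $97.74 = $524.46
Net pay: $3,258.00 − $524.46 = $2,733.54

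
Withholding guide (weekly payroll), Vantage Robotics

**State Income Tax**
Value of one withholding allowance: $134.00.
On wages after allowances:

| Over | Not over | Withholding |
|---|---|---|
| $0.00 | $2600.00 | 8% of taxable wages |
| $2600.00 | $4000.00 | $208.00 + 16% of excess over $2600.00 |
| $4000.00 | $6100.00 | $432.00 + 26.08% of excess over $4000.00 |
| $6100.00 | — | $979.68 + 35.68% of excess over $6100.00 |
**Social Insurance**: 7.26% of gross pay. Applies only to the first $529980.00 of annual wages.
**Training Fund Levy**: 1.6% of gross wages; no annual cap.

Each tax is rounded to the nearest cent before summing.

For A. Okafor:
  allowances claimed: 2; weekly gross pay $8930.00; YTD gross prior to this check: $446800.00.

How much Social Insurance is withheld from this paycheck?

$648.32

Social Insurance: 7.26% × $8930.00 = $648.32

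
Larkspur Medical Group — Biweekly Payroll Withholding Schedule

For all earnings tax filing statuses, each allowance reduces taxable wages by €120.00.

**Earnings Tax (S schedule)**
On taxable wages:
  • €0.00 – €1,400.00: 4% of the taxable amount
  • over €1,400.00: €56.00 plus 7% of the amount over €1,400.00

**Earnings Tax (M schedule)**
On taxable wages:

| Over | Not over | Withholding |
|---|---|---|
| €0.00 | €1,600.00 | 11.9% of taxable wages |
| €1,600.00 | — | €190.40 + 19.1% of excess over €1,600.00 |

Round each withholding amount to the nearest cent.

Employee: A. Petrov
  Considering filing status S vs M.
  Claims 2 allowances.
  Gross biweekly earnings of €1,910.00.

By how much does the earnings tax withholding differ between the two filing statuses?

€128.87

Earnings Tax (S): taxable = €1,910.00 − 2×€120.00 = €1,670.00
  €56.00 + 7% × (€1,670.00 − €1,400.00) = €56.00 + 7% × €270.00 = €74.90
Earnings Tax (M): taxable = €1,910.00 − 2×€120.00 = €1,670.00
  €190.40 + 19.1% × (€1,670.00 − €1,600.00) = €190.40 + 19.1% × €70.00 = €203.77
Difference: |€74.90 − €203.77| = €128.87 (higher under M)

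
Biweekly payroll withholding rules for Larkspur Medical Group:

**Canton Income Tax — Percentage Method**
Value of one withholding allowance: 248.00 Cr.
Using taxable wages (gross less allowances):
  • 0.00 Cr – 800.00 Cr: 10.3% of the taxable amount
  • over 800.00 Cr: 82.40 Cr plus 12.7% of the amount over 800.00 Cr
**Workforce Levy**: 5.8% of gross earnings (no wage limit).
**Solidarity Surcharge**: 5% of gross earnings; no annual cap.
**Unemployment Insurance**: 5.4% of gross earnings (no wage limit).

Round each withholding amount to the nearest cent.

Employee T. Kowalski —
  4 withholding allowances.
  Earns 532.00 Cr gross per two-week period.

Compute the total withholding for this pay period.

86.19 Cr

Canton Income Tax: taxable = 532.00 Cr − 4×248.00 Cr = -460.00 Cr
  Taxable ≤ 0 → 0.00 Cr
Workforce Levy: 5.8% × 532.00 Cr = 30.86 Cr
Solidarity Surcharge: 5% × 532.00 Cr = 26.60 Cr
Unemployment Insurance: 5.4% × 532.00 Cr = 28.73 Cr
Total: 0.00 Cr + 30.86 Cr + 26.60 Cr + 28.73 Cr = 86.19 Cr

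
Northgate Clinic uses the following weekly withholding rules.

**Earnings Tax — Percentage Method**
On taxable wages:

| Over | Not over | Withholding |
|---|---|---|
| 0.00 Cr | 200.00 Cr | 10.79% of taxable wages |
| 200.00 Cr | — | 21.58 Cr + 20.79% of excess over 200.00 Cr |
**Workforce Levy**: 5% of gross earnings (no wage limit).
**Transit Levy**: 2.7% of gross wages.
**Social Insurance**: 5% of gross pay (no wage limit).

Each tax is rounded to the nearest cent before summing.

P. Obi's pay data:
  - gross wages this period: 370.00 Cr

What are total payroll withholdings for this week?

Earnings Tax: taxable = 370.00 Cr
  21.58 Cr + 20.79% × (370.00 Cr − 200.00 Cr) = 21.58 Cr + 20.79% × 170.00 Cr = 56.92 Cr
Workforce Levy: 5% × 370.00 Cr = 18.50 Cr
Transit Levy: 2.7% × 370.00 Cr = 9.99 Cr
Social Insurance: 5% × 370.00 Cr = 18.50 Cr
Total: 56.92 Cr + 18.50 Cr + 9.99 Cr + 18.50 Cr = 103.91 Cr

103.91 Cr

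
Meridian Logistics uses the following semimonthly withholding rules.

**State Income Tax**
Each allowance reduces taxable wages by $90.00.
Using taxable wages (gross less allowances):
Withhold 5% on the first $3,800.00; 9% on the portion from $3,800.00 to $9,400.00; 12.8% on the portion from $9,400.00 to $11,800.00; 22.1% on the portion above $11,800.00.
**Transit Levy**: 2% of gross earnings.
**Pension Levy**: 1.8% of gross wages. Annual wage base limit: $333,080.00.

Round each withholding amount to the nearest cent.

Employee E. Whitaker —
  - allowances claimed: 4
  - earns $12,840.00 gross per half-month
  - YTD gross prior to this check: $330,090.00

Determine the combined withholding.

State Income Tax: taxable = $12,840.00 − 4×$90.00 = $12,480.00
  $1,001.20 + 22.1% × ($12,480.00 − $11,800.00) = $1,001.20 + 22.1% × $680.00 = $1,151.48
Transit Levy: 2% × $12,840.00 = $256.80
Pension Levy: cap $333,080.00 − YTD $330,090.00 = $2,990.00 subject; 1.8% × $2,990.00 = $53.82
Total: $1,151.48 + $256.80 + $53.82 = $1,462.10

$1,462.10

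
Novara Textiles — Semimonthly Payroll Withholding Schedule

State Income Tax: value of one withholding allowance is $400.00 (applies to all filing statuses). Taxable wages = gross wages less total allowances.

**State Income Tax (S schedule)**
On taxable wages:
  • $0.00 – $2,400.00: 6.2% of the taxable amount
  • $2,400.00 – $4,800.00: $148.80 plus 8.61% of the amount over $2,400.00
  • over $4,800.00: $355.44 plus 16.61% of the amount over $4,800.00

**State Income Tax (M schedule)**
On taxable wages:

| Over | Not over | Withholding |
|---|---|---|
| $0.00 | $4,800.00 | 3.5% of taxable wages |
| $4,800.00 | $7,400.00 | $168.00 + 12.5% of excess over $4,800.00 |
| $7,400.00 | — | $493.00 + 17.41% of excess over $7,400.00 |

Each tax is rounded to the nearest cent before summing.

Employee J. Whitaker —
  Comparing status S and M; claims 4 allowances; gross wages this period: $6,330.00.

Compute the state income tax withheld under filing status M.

State Income Tax (M): taxable = $6,330.00 − 4×$400.00 = $4,730.00
  3.5% × $4,730.00 = $165.55

$165.55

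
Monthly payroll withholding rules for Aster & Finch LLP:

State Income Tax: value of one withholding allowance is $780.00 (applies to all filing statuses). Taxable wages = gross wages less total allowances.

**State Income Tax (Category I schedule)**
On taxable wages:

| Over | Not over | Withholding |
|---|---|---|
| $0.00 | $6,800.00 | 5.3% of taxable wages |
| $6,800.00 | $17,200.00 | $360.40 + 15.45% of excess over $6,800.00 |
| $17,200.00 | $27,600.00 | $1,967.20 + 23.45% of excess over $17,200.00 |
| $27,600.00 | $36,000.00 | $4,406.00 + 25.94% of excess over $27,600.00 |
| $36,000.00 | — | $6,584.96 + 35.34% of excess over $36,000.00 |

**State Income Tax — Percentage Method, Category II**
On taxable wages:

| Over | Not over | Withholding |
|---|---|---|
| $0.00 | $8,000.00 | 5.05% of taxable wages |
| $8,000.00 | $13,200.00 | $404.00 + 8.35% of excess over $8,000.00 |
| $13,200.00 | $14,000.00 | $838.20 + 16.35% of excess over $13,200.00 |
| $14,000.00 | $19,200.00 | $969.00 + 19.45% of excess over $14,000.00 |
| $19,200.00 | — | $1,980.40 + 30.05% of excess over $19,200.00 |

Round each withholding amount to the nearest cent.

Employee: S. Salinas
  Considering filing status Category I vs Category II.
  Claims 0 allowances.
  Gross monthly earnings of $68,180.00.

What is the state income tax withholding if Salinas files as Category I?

State Income Tax (Category I): taxable = $68,180.00
  $6,584.96 + 35.34% × ($68,180.00 − $36,000.00) = $6,584.96 + 35.34% × $32,180.00 = $17,957.37

$17,957.37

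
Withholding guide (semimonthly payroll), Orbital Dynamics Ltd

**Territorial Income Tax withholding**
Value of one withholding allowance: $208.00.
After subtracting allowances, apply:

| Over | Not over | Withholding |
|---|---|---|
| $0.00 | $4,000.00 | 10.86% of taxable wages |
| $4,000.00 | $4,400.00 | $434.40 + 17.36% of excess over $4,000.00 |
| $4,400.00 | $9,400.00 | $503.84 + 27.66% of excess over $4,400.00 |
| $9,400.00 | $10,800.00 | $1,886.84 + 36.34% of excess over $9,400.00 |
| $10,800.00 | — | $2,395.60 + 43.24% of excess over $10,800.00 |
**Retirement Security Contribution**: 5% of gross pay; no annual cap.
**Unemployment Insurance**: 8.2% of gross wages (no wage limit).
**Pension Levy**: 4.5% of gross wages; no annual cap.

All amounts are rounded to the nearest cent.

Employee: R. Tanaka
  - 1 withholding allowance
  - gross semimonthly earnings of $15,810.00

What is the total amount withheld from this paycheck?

$7,270.35

Territorial Income Tax: taxable = $15,810.00 − 1×$208.00 = $15,602.00
  $2,395.60 + 43.24% × ($15,602.00 − $10,800.00) = $2,395.60 + 43.24% × $4,802.00 = $4,471.98
Retirement Security Contribution: 5% × $15,810.00 = $790.50
Unemployment Insurance: 8.2% × $15,810.00 = $1,296.42
Pension Levy: 4.5% × $15,810.00 = $711.45
Total: $4,471.98 + $790.50 + $1,296.42 + $711.45 = $7,270.35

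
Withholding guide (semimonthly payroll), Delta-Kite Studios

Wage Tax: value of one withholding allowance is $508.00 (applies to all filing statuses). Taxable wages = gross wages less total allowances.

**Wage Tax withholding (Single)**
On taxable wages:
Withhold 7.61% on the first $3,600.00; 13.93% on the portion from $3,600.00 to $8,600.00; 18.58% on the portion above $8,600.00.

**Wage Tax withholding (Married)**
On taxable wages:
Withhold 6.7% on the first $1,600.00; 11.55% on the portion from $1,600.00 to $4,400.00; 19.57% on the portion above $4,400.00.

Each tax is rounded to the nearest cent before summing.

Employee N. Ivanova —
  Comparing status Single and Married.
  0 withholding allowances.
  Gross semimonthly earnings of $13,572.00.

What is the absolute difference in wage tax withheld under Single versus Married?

Wage Tax (Single): taxable = $13,572.00
  $970.46 + 18.58% × ($13,572.00 − $8,600.00) = $970.46 + 18.58% × $4,972.00 = $1,894.26
Wage Tax (Married): taxable = $13,572.00
  $430.60 + 19.57% × ($13,572.00 − $4,400.00) = $430.60 + 19.57% × $9,172.00 = $2,225.56
Difference: |$1,894.26 − $2,225.56| = $331.30 (higher under Married)

$331.30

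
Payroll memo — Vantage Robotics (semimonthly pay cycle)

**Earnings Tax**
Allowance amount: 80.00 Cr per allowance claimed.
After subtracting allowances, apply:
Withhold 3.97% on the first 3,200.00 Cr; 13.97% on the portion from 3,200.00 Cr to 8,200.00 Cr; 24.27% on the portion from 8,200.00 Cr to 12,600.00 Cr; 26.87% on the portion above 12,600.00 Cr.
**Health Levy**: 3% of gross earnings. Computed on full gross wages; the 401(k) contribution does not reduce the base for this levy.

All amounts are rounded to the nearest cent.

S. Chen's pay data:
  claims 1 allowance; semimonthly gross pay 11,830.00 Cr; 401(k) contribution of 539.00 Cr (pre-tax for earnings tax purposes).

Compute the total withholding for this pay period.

Earnings Tax: taxable = 11,830.00 Cr − 539.00 Cr − 1×80.00 Cr = 11,211.00 Cr
  825.54 Cr + 24.27% × (11,211.00 Cr − 8,200.00 Cr) = 825.54 Cr + 24.27% × 3,011.00 Cr = 1,556.31 Cr
Health Levy: 3% × 11,830.00 Cr = 354.90 Cr
Total: 1,556.31 Cr + 354.90 Cr = 1,911.21 Cr

1,911.21 Cr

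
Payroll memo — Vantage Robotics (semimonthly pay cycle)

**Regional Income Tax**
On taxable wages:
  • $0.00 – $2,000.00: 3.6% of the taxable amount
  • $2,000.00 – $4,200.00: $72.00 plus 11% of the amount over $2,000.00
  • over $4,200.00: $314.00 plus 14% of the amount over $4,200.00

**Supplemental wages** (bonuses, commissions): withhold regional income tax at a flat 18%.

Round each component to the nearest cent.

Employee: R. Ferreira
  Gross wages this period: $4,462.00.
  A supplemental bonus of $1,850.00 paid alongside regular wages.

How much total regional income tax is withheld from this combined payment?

$683.68

Regional Income Tax: taxable = $4,462.00
  $314.00 + 14% × ($4,462.00 − $4,200.00) = $314.00 + 14% × $262.00 = $350.68
Supplemental (18% flat on bonus): 18% × $1,850.00 = $333.00
Total regional income tax: $350.68 + $333.00 = $683.68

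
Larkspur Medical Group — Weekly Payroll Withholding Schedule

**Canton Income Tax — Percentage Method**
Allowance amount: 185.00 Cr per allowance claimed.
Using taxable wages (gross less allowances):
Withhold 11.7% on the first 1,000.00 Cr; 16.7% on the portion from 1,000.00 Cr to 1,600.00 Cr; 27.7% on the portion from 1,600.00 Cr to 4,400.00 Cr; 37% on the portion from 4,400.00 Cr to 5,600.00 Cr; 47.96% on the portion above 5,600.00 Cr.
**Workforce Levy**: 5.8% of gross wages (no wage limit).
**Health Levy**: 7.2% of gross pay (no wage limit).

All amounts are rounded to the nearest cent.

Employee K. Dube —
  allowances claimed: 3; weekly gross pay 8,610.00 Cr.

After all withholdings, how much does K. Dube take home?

4,876.48 Cr

Canton Income Tax: taxable = 8,610.00 Cr − 3×185.00 Cr = 8,055.00 Cr
  1,436.80 Cr + 47.96% × (8,055.00 Cr − 5,600.00 Cr) = 1,436.80 Cr + 47.96% × 2,455.00 Cr = 2,614.22 Cr
Workforce Levy: 5.8% × 8,610.00 Cr = 499.38 Cr
Health Levy: 7.2% × 8,610.00 Cr = 619.92 Cr
Total withheld: 2,614.22 Cr + 499.38 Cr + 619.92 Cr = 3,733.52 Cr
Net pay: 8,610.00 Cr − 3,733.52 Cr = 4,876.48 Cr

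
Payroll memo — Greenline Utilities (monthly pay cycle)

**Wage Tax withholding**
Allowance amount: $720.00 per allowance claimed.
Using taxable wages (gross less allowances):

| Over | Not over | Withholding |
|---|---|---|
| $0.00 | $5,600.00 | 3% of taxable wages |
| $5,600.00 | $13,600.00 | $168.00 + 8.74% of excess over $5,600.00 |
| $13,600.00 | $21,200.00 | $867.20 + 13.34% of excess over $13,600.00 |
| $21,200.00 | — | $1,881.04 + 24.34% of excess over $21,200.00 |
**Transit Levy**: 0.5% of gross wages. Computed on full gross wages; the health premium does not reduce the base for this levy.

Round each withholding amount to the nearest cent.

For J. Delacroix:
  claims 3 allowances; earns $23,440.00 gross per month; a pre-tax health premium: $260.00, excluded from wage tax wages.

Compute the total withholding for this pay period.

$1,974.23

Wage Tax: taxable = $23,440.00 − $260.00 − 3×$720.00 = $21,020.00
  $867.20 + 13.34% × ($21,020.00 − $13,600.00) = $867.20 + 13.34% × $7,420.00 = $1,857.03
Transit Levy: 0.5% × $23,440.00 = $117.20
Total: $1,857.03 + $117.20 = $1,974.23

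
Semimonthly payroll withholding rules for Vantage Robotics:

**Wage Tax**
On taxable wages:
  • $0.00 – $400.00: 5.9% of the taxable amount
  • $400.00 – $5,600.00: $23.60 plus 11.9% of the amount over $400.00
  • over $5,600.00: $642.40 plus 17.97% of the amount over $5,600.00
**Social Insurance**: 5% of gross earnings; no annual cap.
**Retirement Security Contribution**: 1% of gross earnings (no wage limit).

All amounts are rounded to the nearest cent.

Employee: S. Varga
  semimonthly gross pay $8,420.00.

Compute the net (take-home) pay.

$6,765.65

Wage Tax: taxable = $8,420.00
  $642.40 + 17.97% × ($8,420.00 − $5,600.00) = $642.40 + 17.97% × $2,820.00 = $1,149.15
Social Insurance: 5% × $8,420.00 = $421.00
Retirement Security Contribution: 1% × $8,420.00 = $84.20
Total withheld: $1,149.15 + $421.00 + $84.20 = $1,654.35
Net pay: $8,420.00 − $1,654.35 = $6,765.65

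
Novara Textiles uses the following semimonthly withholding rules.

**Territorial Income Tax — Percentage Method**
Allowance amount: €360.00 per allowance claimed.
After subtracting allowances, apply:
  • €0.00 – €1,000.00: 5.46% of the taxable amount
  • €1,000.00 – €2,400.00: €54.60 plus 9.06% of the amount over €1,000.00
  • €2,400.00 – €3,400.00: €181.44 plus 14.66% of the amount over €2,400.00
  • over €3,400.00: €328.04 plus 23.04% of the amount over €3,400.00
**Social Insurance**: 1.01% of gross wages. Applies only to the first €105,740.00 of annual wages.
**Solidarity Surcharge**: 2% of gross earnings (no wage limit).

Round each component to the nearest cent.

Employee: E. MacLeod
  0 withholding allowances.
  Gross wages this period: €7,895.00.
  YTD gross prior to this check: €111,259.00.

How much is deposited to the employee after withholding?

Territorial Income Tax: taxable = €7,895.00
  €328.04 + 23.04% × (€7,895.00 − €3,400.00) = €328.04 + 23.04% × €4,495.00 = €1,363.69
Social Insurance: YTD €111,259.00 ≥ cap €105,740.00 → €0.00
Solidarity Surcharge: 2% × €7,895.00 = €157.90
Total withheld: €1,363.69 + €0.00 + €157.90 = €1,521.59
Net pay: €7,895.00 − €1,521.59 = €6,373.41

€6,373.41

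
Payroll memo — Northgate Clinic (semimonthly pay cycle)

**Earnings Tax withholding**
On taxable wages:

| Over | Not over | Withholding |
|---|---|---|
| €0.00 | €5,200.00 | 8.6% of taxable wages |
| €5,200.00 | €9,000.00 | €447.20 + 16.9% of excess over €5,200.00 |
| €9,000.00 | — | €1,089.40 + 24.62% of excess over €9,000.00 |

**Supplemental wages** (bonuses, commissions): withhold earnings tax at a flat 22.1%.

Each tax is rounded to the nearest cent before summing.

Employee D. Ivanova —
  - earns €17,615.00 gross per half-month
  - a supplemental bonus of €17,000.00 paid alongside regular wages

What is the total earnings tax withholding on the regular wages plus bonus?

Earnings Tax: taxable = €17,615.00
  €1,089.40 + 24.62% × (€17,615.00 − €9,000.00) = €1,089.40 + 24.62% × €8,615.00 = €3,210.41
Supplemental (22.1% flat on bonus): 22.1% × €17,000.00 = €3,757.00
Total earnings tax: €3,210.41 + €3,757.00 = €6,967.41

€6,967.41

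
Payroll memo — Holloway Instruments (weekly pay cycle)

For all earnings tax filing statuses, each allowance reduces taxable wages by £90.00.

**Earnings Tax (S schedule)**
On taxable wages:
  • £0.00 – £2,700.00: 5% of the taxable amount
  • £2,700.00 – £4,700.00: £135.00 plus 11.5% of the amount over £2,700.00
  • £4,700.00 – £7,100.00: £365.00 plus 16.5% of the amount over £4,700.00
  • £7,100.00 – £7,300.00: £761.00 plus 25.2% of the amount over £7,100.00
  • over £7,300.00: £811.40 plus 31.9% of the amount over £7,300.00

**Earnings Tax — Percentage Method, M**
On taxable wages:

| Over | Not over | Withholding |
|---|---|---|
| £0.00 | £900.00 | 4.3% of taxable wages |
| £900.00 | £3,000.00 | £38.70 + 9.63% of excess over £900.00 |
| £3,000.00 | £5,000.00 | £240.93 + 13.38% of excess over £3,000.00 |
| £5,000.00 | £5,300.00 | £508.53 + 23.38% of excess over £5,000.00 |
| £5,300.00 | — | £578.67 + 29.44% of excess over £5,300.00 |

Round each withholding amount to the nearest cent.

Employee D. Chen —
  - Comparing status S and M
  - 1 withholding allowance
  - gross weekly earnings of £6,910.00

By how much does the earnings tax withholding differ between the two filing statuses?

Earnings Tax (S): taxable = £6,910.00 − 1×£90.00 = £6,820.00
  £365.00 + 16.5% × (£6,820.00 − £4,700.00) = £365.00 + 16.5% × £2,120.00 = £714.80
Earnings Tax (M): taxable = £6,910.00 − 1×£90.00 = £6,820.00
  £578.67 + 29.44% × (£6,820.00 − £5,300.00) = £578.67 + 29.44% × £1,520.00 = £1,026.16
Difference: |£714.80 − £1,026.16| = £311.36 (higher under M)

£311.36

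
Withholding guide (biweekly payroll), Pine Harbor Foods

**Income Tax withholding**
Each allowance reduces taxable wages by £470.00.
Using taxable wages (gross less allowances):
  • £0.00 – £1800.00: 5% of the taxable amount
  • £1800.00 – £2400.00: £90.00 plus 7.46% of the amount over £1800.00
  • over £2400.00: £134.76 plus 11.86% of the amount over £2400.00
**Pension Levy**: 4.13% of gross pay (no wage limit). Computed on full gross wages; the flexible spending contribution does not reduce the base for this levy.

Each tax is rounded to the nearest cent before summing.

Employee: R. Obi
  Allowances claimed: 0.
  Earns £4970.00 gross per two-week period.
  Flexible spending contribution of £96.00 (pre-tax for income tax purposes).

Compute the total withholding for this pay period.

£633.44

Income Tax: taxable = £4970.00 − £96.00 = £4874.00
  £134.76 + 11.86% × (£4874.00 − £2400.00) = £134.76 + 11.86% × £2474.00 = £428.18
Pension Levy: 4.13% × £4970.00 = £205.26
Total: £428.18 + £205.26 = £633.44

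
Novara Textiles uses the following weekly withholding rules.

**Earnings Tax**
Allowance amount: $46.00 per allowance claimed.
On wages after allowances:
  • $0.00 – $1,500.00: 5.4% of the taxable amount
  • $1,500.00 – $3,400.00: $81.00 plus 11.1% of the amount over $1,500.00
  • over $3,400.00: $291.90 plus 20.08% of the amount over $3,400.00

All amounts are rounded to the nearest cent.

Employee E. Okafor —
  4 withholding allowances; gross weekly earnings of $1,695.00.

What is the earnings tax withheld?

$82.22

Earnings Tax: taxable = $1,695.00 − 4×$46.00 = $1,511.00
  $81.00 + 11.1% × ($1,511.00 − $1,500.00) = $81.00 + 11.1% × $11.00 = $82.22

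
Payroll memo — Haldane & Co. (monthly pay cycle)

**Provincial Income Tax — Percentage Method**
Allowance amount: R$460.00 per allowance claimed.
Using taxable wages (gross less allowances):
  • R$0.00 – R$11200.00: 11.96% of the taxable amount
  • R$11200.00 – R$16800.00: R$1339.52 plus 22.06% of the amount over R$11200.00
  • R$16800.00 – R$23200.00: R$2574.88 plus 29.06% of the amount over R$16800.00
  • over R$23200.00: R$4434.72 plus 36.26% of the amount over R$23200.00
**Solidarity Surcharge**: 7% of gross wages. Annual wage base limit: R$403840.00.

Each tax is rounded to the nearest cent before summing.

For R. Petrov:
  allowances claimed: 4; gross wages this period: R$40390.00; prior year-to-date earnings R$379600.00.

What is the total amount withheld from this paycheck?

R$11697.43

Provincial Income Tax: taxable = R$40390.00 − 4×R$460.00 = R$38550.00
  R$4434.72 + 36.26% × (R$38550.00 − R$23200.00) = R$4434.72 + 36.26% × R$15350.00 = R$10000.63
Solidarity Surcharge: cap R$403840.00 − YTD R$379600.00 = R$24240.00 subject; 7% × R$24240.00 = R$1696.80
Total: R$10000.63 + R$1696.80 = R$11697.43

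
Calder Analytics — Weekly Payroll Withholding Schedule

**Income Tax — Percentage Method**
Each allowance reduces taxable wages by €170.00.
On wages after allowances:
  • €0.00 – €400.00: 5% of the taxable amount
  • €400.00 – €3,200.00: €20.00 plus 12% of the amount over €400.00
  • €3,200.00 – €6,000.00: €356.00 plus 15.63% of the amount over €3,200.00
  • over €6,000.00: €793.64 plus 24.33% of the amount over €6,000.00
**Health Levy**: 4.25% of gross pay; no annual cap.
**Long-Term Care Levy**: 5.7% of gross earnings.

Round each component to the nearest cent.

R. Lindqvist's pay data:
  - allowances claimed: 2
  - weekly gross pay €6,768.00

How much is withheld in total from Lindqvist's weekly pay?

€1,571.19

Income Tax: taxable = €6,768.00 − 2×€170.00 = €6,428.00
  €793.64 + 24.33% × (€6,428.00 − €6,000.00) = €793.64 + 24.33% × €428.00 = €897.77
Health Levy: 4.25% × €6,768.00 = €287.64
Long-Term Care Levy: 5.7% × €6,768.00 = €385.78
Total: €897.77 + €287.64 + €385.78 = €1,571.19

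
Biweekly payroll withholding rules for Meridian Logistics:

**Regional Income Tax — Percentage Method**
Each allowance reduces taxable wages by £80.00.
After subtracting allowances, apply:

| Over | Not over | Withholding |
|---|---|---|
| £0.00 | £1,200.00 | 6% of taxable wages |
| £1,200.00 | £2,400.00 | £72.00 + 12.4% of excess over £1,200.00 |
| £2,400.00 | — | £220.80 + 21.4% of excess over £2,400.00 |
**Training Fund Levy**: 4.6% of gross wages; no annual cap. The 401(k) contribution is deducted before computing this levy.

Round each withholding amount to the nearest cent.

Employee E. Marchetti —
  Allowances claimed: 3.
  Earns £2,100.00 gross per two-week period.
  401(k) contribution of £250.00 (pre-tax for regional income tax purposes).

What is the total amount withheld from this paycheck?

Regional Income Tax: taxable = £2,100.00 − £250.00 − 3×£80.00 = £1,610.00
  £72.00 + 12.4% × (£1,610.00 − £1,200.00) = £72.00 + 12.4% × £410.00 = £122.84
Training Fund Levy: 4.6% × £1,850.00 = £85.10
Total: £122.84 + £85.10 = £207.94

£207.94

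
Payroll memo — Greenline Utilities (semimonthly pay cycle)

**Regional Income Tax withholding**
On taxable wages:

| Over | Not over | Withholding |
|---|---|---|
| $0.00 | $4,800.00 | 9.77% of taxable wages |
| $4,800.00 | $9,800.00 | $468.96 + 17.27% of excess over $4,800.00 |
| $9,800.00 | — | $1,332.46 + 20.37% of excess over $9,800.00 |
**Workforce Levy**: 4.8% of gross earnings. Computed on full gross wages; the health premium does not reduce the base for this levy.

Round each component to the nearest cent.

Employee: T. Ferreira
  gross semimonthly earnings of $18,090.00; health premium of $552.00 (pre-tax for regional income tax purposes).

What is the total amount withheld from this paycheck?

$3,777.01

Regional Income Tax: taxable = $18,090.00 − $552.00 = $17,538.00
  $1,332.46 + 20.37% × ($17,538.00 − $9,800.00) = $1,332.46 + 20.37% × $7,738.00 = $2,908.69
Workforce Levy: 4.8% × $18,090.00 = $868.32
Total: $2,908.69 + $868.32 = $3,777.01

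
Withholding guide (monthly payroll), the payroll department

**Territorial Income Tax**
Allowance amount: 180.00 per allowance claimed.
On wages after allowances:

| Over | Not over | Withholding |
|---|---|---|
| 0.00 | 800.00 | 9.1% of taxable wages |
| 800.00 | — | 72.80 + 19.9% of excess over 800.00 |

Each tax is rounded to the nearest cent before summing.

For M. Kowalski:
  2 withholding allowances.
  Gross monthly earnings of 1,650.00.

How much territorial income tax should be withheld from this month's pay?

170.31

Territorial Income Tax: taxable = 1,650.00 − 2×180.00 = 1,290.00
  72.80 + 19.9% × (1,290.00 − 800.00) = 72.80 + 19.9% × 490.00 = 170.31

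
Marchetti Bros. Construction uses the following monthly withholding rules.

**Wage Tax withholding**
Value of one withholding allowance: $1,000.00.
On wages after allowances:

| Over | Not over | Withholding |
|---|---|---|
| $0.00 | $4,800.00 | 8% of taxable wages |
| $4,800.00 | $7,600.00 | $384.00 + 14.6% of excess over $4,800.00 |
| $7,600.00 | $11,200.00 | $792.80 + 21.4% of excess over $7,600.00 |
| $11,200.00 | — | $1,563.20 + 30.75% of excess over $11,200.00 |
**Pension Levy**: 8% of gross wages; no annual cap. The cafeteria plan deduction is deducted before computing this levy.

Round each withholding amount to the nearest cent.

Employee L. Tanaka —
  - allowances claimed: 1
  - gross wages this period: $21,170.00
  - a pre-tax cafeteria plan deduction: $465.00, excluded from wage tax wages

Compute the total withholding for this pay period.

$5,834.89

Wage Tax: taxable = $21,170.00 − $465.00 − 1×$1,000.00 = $19,705.00
  $1,563.20 + 30.75% × ($19,705.00 − $11,200.00) = $1,563.20 + 30.75% × $8,505.00 = $4,178.49
Pension Levy: 8% × $20,705.00 = $1,656.40
Total: $4,178.49 + $1,656.40 = $5,834.89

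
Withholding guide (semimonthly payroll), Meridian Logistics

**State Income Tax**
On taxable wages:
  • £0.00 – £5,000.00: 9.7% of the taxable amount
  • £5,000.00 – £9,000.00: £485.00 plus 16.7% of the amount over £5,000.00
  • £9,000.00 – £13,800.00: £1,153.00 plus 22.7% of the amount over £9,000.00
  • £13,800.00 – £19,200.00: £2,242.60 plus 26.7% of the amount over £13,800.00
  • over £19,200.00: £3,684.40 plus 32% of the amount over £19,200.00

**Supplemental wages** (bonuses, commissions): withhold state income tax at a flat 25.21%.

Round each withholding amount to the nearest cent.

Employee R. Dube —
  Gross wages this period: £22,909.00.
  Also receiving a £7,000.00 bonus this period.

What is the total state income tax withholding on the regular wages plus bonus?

State Income Tax: taxable = £22,909.00
  £3,684.40 + 32% × (£22,909.00 − £19,200.00) = £3,684.40 + 32% × £3,709.00 = £4,871.28
Supplemental (25.21% flat on bonus): 25.21% × £7,000.00 = £1,764.70
Total state income tax: £4,871.28 + £1,764.70 = £6,635.98

£6,635.98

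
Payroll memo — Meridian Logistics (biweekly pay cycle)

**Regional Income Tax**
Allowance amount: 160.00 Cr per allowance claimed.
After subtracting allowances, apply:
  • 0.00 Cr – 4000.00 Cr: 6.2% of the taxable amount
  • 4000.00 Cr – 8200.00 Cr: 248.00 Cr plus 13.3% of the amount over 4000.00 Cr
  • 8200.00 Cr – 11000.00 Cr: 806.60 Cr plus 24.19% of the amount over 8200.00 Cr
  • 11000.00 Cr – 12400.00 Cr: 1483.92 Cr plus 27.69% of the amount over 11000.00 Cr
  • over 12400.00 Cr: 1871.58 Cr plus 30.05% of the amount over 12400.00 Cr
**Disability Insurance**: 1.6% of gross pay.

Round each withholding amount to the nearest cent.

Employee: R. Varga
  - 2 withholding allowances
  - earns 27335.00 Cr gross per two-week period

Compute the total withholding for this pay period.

Regional Income Tax: taxable = 27335.00 Cr − 2×160.00 Cr = 27015.00 Cr
  1871.58 Cr + 30.05% × (27015.00 Cr − 12400.00 Cr) = 1871.58 Cr + 30.05% × 14615.00 Cr = 6263.39 Cr
Disability Insurance: 1.6% × 27335.00 Cr = 437.36 Cr
Total: 6263.39 Cr + 437.36 Cr = 6700.75 Cr

6700.75 Cr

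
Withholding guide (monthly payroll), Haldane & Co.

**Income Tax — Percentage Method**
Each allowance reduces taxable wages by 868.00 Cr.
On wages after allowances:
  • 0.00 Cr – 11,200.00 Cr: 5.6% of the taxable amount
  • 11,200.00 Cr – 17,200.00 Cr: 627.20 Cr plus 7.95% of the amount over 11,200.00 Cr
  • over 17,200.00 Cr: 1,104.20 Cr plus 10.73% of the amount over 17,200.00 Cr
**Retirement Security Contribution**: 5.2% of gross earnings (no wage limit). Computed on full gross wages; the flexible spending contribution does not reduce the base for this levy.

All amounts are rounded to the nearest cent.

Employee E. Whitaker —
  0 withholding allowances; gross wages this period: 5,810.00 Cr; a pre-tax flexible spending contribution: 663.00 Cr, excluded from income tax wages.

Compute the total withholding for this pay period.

Income Tax: taxable = 5,810.00 Cr − 663.00 Cr = 5,147.00 Cr
  5.6% × 5,147.00 Cr = 288.23 Cr
Retirement Security Contribution: 5.2% × 5,810.00 Cr = 302.12 Cr
Total: 288.23 Cr + 302.12 Cr = 590.35 Cr

590.35 Cr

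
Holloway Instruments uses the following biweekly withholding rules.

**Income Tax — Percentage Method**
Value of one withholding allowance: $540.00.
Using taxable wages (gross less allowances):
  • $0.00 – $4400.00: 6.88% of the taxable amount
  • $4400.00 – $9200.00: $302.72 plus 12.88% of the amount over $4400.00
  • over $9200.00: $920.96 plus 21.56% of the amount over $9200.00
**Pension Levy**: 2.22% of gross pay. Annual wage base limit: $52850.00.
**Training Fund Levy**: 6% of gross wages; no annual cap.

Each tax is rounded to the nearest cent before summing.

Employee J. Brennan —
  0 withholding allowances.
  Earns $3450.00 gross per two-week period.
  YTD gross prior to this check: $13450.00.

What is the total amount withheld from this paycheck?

Income Tax: taxable = $3450.00
  6.88% × $3450.00 = $237.36
Pension Levy: 2.22% × $3450.00 = $76.59
Training Fund Levy: 6% × $3450.00 = $207.00
Total: $237.36 + $76.59 + $207.00 = $520.95

$520.95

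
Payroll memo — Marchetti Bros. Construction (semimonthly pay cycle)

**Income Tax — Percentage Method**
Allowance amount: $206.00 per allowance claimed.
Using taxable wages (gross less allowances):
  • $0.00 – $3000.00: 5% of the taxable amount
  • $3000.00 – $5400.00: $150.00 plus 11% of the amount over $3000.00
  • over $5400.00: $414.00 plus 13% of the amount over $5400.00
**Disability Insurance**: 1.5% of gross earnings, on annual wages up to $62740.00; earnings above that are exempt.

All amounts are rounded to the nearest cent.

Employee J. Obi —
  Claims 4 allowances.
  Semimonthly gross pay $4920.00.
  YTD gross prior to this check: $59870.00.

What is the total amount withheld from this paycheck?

Income Tax: taxable = $4920.00 − 4×$206.00 = $4096.00
  $150.00 + 11% × ($4096.00 − $3000.00) = $150.00 + 11% × $1096.00 = $270.56
Disability Insurance: cap $62740.00 − YTD $59870.00 = $2870.00 subject; 1.5% × $2870.00 = $43.05
Total: $270.56 + $43.05 = $313.61

$313.61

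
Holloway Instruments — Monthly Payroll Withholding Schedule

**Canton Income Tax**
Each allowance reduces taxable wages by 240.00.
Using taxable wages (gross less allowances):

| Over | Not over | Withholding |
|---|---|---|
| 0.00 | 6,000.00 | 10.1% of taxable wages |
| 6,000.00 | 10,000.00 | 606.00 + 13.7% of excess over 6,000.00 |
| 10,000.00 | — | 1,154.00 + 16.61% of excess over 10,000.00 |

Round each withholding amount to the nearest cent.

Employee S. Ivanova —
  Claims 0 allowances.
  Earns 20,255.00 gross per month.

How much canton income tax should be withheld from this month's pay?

Canton Income Tax: taxable = 20,255.00
  1,154.00 + 16.61% × (20,255.00 − 10,000.00) = 1,154.00 + 16.61% × 10,255.00 = 2,857.36

2,857.36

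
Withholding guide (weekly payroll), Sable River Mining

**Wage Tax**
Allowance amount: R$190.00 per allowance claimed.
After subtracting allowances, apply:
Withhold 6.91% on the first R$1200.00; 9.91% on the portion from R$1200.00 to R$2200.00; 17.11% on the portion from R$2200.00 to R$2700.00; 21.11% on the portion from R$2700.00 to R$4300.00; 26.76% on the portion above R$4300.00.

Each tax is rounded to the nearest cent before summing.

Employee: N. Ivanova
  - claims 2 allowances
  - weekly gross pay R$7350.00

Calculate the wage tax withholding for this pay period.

Wage Tax: taxable = R$7350.00 − 2×R$190.00 = R$6970.00
  R$605.33 + 26.76% × (R$6970.00 − R$4300.00) = R$605.33 + 26.76% × R$2670.00 = R$1319.82

R$1319.82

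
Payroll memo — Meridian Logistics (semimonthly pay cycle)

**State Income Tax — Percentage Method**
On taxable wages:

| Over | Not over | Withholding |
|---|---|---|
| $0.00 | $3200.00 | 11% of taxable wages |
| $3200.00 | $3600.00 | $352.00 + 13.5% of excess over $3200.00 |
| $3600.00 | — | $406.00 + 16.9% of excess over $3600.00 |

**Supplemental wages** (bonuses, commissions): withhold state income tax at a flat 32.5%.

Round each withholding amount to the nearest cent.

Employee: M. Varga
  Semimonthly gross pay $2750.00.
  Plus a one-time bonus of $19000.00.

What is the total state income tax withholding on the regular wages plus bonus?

$6477.50

State Income Tax: taxable = $2750.00
  11% × $2750.00 = $302.50
Supplemental (32.5% flat on bonus): 32.5% × $19000.00 = $6175.00
Total state income tax: $302.50 + $6175.00 = $6477.50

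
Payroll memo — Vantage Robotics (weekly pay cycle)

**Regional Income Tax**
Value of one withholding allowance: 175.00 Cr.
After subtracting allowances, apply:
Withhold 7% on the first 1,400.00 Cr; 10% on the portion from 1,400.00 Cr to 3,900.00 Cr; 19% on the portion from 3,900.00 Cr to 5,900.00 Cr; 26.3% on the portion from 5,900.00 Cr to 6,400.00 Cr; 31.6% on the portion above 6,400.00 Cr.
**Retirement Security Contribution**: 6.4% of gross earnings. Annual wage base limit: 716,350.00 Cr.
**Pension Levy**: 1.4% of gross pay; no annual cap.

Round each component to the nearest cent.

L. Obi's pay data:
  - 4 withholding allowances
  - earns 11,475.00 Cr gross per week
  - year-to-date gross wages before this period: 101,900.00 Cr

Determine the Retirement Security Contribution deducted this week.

Retirement Security Contribution: 6.4% × 11,475.00 Cr = 734.40 Cr

734.40 Cr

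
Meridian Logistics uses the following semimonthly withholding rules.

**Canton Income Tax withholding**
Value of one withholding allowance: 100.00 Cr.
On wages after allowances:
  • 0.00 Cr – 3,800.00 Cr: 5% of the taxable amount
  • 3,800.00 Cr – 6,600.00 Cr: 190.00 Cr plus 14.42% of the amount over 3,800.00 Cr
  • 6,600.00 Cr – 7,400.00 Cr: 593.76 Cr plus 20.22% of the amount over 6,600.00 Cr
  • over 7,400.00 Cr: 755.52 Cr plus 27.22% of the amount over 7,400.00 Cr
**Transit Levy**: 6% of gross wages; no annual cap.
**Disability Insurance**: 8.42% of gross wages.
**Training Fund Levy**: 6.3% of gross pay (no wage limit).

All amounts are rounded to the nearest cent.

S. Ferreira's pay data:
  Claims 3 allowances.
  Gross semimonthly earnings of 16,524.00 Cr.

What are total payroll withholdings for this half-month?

6,581.18 Cr

Canton Income Tax: taxable = 16,524.00 Cr − 3×100.00 Cr = 16,224.00 Cr
  755.52 Cr + 27.22% × (16,224.00 Cr − 7,400.00 Cr) = 755.52 Cr + 27.22% × 8,824.00 Cr = 3,157.41 Cr
Transit Levy: 6% × 16,524.00 Cr = 991.44 Cr
Disability Insurance: 8.42% × 16,524.00 Cr = 1,391.32 Cr
Training Fund Levy: 6.3% × 16,524.00 Cr = 1,041.01 Cr
Total: 3,157.41 Cr + 991.44 Cr + 1,391.32 Cr + 1,041.01 Cr = 6,581.18 Cr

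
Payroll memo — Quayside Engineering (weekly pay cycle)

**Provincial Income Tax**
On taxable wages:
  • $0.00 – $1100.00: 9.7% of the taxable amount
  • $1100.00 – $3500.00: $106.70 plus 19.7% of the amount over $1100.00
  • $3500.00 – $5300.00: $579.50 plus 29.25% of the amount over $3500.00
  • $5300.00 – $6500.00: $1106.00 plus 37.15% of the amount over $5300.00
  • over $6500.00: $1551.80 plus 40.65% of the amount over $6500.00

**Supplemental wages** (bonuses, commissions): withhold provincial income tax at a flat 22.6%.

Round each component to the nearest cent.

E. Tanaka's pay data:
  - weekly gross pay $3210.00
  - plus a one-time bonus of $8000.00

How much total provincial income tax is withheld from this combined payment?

$2330.37

Provincial Income Tax: taxable = $3210.00
  $106.70 + 19.7% × ($3210.00 − $1100.00) = $106.70 + 19.7% × $2110.00 = $522.37
Supplemental (22.6% flat on bonus): 22.6% × $8000.00 = $1808.00
Total provincial income tax: $522.37 + $1808.00 = $2330.37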